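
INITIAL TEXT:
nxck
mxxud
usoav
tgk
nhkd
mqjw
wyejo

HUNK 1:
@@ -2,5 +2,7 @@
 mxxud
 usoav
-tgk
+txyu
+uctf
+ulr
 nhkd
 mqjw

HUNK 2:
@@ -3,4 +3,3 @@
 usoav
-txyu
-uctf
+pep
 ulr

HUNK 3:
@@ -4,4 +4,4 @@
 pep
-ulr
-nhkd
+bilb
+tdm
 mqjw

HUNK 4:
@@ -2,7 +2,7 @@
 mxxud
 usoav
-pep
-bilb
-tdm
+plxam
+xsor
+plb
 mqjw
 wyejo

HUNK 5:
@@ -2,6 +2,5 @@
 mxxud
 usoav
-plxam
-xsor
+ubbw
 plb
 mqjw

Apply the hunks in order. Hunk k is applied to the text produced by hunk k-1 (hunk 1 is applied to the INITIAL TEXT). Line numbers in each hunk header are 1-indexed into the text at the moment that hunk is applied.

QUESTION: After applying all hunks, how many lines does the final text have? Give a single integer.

Hunk 1: at line 2 remove [tgk] add [txyu,uctf,ulr] -> 9 lines: nxck mxxud usoav txyu uctf ulr nhkd mqjw wyejo
Hunk 2: at line 3 remove [txyu,uctf] add [pep] -> 8 lines: nxck mxxud usoav pep ulr nhkd mqjw wyejo
Hunk 3: at line 4 remove [ulr,nhkd] add [bilb,tdm] -> 8 lines: nxck mxxud usoav pep bilb tdm mqjw wyejo
Hunk 4: at line 2 remove [pep,bilb,tdm] add [plxam,xsor,plb] -> 8 lines: nxck mxxud usoav plxam xsor plb mqjw wyejo
Hunk 5: at line 2 remove [plxam,xsor] add [ubbw] -> 7 lines: nxck mxxud usoav ubbw plb mqjw wyejo
Final line count: 7

Answer: 7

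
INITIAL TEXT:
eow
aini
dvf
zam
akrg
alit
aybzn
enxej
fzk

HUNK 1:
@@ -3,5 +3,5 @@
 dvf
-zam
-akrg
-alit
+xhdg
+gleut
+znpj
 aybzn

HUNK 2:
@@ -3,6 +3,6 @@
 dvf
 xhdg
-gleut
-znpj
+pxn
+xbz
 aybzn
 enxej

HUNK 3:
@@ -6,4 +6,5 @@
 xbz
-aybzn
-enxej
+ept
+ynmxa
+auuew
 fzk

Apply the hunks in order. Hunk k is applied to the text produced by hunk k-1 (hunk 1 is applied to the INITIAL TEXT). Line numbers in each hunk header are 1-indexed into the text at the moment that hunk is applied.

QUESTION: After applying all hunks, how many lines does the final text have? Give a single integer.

Hunk 1: at line 3 remove [zam,akrg,alit] add [xhdg,gleut,znpj] -> 9 lines: eow aini dvf xhdg gleut znpj aybzn enxej fzk
Hunk 2: at line 3 remove [gleut,znpj] add [pxn,xbz] -> 9 lines: eow aini dvf xhdg pxn xbz aybzn enxej fzk
Hunk 3: at line 6 remove [aybzn,enxej] add [ept,ynmxa,auuew] -> 10 lines: eow aini dvf xhdg pxn xbz ept ynmxa auuew fzk
Final line count: 10

Answer: 10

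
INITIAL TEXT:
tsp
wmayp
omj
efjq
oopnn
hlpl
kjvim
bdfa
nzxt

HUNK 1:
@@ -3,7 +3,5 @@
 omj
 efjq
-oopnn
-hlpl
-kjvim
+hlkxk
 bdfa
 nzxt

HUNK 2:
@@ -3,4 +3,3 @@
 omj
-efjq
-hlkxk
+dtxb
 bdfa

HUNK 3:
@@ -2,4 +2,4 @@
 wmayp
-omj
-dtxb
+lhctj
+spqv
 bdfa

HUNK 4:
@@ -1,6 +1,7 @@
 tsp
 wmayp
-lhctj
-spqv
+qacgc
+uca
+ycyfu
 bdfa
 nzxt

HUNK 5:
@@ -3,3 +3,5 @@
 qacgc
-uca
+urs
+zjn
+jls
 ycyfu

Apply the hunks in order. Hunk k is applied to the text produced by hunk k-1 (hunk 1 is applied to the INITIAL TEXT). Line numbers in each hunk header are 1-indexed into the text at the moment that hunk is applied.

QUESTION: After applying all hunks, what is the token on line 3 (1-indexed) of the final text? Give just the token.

Answer: qacgc

Derivation:
Hunk 1: at line 3 remove [oopnn,hlpl,kjvim] add [hlkxk] -> 7 lines: tsp wmayp omj efjq hlkxk bdfa nzxt
Hunk 2: at line 3 remove [efjq,hlkxk] add [dtxb] -> 6 lines: tsp wmayp omj dtxb bdfa nzxt
Hunk 3: at line 2 remove [omj,dtxb] add [lhctj,spqv] -> 6 lines: tsp wmayp lhctj spqv bdfa nzxt
Hunk 4: at line 1 remove [lhctj,spqv] add [qacgc,uca,ycyfu] -> 7 lines: tsp wmayp qacgc uca ycyfu bdfa nzxt
Hunk 5: at line 3 remove [uca] add [urs,zjn,jls] -> 9 lines: tsp wmayp qacgc urs zjn jls ycyfu bdfa nzxt
Final line 3: qacgc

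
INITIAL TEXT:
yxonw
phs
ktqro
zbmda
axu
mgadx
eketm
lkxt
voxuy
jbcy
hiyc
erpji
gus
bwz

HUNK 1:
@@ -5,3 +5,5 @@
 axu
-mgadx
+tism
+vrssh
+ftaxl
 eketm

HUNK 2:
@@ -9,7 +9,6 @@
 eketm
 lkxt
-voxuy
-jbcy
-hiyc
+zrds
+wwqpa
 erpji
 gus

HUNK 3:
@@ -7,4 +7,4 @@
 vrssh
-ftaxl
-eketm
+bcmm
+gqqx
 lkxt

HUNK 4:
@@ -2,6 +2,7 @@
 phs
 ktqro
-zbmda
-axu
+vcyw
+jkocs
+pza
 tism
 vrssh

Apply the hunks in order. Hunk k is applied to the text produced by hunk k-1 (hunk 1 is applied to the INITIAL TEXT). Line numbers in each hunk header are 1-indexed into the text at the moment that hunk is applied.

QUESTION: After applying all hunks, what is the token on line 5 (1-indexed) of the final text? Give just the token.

Hunk 1: at line 5 remove [mgadx] add [tism,vrssh,ftaxl] -> 16 lines: yxonw phs ktqro zbmda axu tism vrssh ftaxl eketm lkxt voxuy jbcy hiyc erpji gus bwz
Hunk 2: at line 9 remove [voxuy,jbcy,hiyc] add [zrds,wwqpa] -> 15 lines: yxonw phs ktqro zbmda axu tism vrssh ftaxl eketm lkxt zrds wwqpa erpji gus bwz
Hunk 3: at line 7 remove [ftaxl,eketm] add [bcmm,gqqx] -> 15 lines: yxonw phs ktqro zbmda axu tism vrssh bcmm gqqx lkxt zrds wwqpa erpji gus bwz
Hunk 4: at line 2 remove [zbmda,axu] add [vcyw,jkocs,pza] -> 16 lines: yxonw phs ktqro vcyw jkocs pza tism vrssh bcmm gqqx lkxt zrds wwqpa erpji gus bwz
Final line 5: jkocs

Answer: jkocs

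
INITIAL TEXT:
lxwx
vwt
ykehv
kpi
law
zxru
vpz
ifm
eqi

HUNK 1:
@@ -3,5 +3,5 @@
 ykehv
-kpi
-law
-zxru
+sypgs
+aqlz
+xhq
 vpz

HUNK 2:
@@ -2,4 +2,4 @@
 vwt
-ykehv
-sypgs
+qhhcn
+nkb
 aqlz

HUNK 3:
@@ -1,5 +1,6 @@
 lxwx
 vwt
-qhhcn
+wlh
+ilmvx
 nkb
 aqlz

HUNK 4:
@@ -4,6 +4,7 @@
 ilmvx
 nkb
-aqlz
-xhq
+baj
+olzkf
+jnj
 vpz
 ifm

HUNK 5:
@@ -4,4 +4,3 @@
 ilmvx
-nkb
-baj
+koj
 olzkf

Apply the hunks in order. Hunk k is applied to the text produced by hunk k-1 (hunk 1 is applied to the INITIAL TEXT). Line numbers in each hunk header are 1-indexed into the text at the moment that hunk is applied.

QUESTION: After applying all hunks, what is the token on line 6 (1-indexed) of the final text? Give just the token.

Hunk 1: at line 3 remove [kpi,law,zxru] add [sypgs,aqlz,xhq] -> 9 lines: lxwx vwt ykehv sypgs aqlz xhq vpz ifm eqi
Hunk 2: at line 2 remove [ykehv,sypgs] add [qhhcn,nkb] -> 9 lines: lxwx vwt qhhcn nkb aqlz xhq vpz ifm eqi
Hunk 3: at line 1 remove [qhhcn] add [wlh,ilmvx] -> 10 lines: lxwx vwt wlh ilmvx nkb aqlz xhq vpz ifm eqi
Hunk 4: at line 4 remove [aqlz,xhq] add [baj,olzkf,jnj] -> 11 lines: lxwx vwt wlh ilmvx nkb baj olzkf jnj vpz ifm eqi
Hunk 5: at line 4 remove [nkb,baj] add [koj] -> 10 lines: lxwx vwt wlh ilmvx koj olzkf jnj vpz ifm eqi
Final line 6: olzkf

Answer: olzkf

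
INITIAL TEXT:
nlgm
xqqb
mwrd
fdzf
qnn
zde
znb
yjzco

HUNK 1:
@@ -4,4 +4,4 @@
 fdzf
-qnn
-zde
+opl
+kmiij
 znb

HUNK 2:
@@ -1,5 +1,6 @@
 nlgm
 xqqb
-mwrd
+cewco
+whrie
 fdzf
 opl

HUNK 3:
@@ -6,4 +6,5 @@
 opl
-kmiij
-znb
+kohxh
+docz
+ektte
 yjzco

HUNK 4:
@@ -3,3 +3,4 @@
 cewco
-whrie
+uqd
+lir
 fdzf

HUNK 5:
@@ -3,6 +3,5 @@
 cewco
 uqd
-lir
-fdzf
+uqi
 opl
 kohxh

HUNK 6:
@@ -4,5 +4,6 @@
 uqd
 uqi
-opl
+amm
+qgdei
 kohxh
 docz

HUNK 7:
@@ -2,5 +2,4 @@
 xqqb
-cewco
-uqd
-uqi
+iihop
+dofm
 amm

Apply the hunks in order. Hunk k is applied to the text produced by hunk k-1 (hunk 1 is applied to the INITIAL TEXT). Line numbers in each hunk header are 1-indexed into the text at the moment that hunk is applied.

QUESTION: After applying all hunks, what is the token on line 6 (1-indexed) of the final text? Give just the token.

Answer: qgdei

Derivation:
Hunk 1: at line 4 remove [qnn,zde] add [opl,kmiij] -> 8 lines: nlgm xqqb mwrd fdzf opl kmiij znb yjzco
Hunk 2: at line 1 remove [mwrd] add [cewco,whrie] -> 9 lines: nlgm xqqb cewco whrie fdzf opl kmiij znb yjzco
Hunk 3: at line 6 remove [kmiij,znb] add [kohxh,docz,ektte] -> 10 lines: nlgm xqqb cewco whrie fdzf opl kohxh docz ektte yjzco
Hunk 4: at line 3 remove [whrie] add [uqd,lir] -> 11 lines: nlgm xqqb cewco uqd lir fdzf opl kohxh docz ektte yjzco
Hunk 5: at line 3 remove [lir,fdzf] add [uqi] -> 10 lines: nlgm xqqb cewco uqd uqi opl kohxh docz ektte yjzco
Hunk 6: at line 4 remove [opl] add [amm,qgdei] -> 11 lines: nlgm xqqb cewco uqd uqi amm qgdei kohxh docz ektte yjzco
Hunk 7: at line 2 remove [cewco,uqd,uqi] add [iihop,dofm] -> 10 lines: nlgm xqqb iihop dofm amm qgdei kohxh docz ektte yjzco
Final line 6: qgdei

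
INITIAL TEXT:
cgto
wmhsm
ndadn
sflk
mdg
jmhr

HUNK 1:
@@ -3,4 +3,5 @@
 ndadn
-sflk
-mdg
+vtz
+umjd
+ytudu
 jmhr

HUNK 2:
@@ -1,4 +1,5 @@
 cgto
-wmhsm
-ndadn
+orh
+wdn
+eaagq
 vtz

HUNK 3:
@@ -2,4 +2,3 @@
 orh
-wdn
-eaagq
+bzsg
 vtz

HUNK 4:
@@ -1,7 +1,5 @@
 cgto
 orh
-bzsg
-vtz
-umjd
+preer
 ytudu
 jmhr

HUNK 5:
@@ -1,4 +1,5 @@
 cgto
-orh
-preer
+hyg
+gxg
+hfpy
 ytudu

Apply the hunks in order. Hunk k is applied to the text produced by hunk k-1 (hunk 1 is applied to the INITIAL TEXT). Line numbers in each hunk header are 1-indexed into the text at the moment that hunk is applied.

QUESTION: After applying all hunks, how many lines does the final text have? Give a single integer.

Answer: 6

Derivation:
Hunk 1: at line 3 remove [sflk,mdg] add [vtz,umjd,ytudu] -> 7 lines: cgto wmhsm ndadn vtz umjd ytudu jmhr
Hunk 2: at line 1 remove [wmhsm,ndadn] add [orh,wdn,eaagq] -> 8 lines: cgto orh wdn eaagq vtz umjd ytudu jmhr
Hunk 3: at line 2 remove [wdn,eaagq] add [bzsg] -> 7 lines: cgto orh bzsg vtz umjd ytudu jmhr
Hunk 4: at line 1 remove [bzsg,vtz,umjd] add [preer] -> 5 lines: cgto orh preer ytudu jmhr
Hunk 5: at line 1 remove [orh,preer] add [hyg,gxg,hfpy] -> 6 lines: cgto hyg gxg hfpy ytudu jmhr
Final line count: 6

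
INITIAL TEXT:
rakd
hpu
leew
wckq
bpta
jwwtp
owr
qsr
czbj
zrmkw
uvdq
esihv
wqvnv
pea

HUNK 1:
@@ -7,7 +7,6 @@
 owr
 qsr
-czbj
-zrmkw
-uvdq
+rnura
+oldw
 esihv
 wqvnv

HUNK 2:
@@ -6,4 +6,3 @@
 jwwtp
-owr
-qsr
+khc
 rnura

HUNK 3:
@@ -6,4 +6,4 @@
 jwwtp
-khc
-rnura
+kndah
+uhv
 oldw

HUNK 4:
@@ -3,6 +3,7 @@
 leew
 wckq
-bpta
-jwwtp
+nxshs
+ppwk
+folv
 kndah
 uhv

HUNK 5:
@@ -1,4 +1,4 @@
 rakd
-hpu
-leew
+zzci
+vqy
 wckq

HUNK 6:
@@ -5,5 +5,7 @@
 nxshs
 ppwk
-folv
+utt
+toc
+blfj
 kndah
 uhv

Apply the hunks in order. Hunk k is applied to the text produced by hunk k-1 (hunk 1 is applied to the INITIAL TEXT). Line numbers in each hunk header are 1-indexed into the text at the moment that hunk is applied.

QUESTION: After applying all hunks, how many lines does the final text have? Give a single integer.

Hunk 1: at line 7 remove [czbj,zrmkw,uvdq] add [rnura,oldw] -> 13 lines: rakd hpu leew wckq bpta jwwtp owr qsr rnura oldw esihv wqvnv pea
Hunk 2: at line 6 remove [owr,qsr] add [khc] -> 12 lines: rakd hpu leew wckq bpta jwwtp khc rnura oldw esihv wqvnv pea
Hunk 3: at line 6 remove [khc,rnura] add [kndah,uhv] -> 12 lines: rakd hpu leew wckq bpta jwwtp kndah uhv oldw esihv wqvnv pea
Hunk 4: at line 3 remove [bpta,jwwtp] add [nxshs,ppwk,folv] -> 13 lines: rakd hpu leew wckq nxshs ppwk folv kndah uhv oldw esihv wqvnv pea
Hunk 5: at line 1 remove [hpu,leew] add [zzci,vqy] -> 13 lines: rakd zzci vqy wckq nxshs ppwk folv kndah uhv oldw esihv wqvnv pea
Hunk 6: at line 5 remove [folv] add [utt,toc,blfj] -> 15 lines: rakd zzci vqy wckq nxshs ppwk utt toc blfj kndah uhv oldw esihv wqvnv pea
Final line count: 15

Answer: 15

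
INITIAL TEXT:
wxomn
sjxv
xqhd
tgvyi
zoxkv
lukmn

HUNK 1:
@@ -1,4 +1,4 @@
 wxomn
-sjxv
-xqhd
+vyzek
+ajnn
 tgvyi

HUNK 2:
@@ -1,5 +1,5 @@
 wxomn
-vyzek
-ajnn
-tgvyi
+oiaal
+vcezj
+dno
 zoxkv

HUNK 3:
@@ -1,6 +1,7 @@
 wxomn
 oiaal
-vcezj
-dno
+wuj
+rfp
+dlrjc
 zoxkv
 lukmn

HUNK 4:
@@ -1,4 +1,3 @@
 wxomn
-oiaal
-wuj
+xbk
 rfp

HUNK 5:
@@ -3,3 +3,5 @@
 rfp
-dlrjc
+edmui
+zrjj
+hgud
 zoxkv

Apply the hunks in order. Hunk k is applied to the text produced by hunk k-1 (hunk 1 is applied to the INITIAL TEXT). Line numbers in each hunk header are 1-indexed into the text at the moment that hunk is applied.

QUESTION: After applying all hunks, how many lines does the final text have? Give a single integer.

Answer: 8

Derivation:
Hunk 1: at line 1 remove [sjxv,xqhd] add [vyzek,ajnn] -> 6 lines: wxomn vyzek ajnn tgvyi zoxkv lukmn
Hunk 2: at line 1 remove [vyzek,ajnn,tgvyi] add [oiaal,vcezj,dno] -> 6 lines: wxomn oiaal vcezj dno zoxkv lukmn
Hunk 3: at line 1 remove [vcezj,dno] add [wuj,rfp,dlrjc] -> 7 lines: wxomn oiaal wuj rfp dlrjc zoxkv lukmn
Hunk 4: at line 1 remove [oiaal,wuj] add [xbk] -> 6 lines: wxomn xbk rfp dlrjc zoxkv lukmn
Hunk 5: at line 3 remove [dlrjc] add [edmui,zrjj,hgud] -> 8 lines: wxomn xbk rfp edmui zrjj hgud zoxkv lukmn
Final line count: 8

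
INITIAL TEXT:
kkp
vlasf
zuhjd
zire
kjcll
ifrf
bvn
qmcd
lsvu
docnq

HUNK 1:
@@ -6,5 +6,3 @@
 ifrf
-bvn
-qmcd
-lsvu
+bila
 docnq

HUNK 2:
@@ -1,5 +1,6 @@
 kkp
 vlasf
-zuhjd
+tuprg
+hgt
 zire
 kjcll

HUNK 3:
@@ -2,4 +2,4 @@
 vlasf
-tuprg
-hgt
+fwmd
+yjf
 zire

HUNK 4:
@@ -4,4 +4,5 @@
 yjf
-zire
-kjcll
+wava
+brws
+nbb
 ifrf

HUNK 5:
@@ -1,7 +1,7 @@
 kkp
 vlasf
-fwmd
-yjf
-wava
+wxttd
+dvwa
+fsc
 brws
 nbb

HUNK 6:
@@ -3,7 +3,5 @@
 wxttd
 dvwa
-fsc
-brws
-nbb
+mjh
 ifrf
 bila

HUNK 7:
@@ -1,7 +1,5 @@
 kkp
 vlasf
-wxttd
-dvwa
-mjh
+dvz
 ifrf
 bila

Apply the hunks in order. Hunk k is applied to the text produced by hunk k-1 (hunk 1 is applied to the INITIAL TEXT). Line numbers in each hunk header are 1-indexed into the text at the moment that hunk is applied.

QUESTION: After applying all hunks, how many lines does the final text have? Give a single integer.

Answer: 6

Derivation:
Hunk 1: at line 6 remove [bvn,qmcd,lsvu] add [bila] -> 8 lines: kkp vlasf zuhjd zire kjcll ifrf bila docnq
Hunk 2: at line 1 remove [zuhjd] add [tuprg,hgt] -> 9 lines: kkp vlasf tuprg hgt zire kjcll ifrf bila docnq
Hunk 3: at line 2 remove [tuprg,hgt] add [fwmd,yjf] -> 9 lines: kkp vlasf fwmd yjf zire kjcll ifrf bila docnq
Hunk 4: at line 4 remove [zire,kjcll] add [wava,brws,nbb] -> 10 lines: kkp vlasf fwmd yjf wava brws nbb ifrf bila docnq
Hunk 5: at line 1 remove [fwmd,yjf,wava] add [wxttd,dvwa,fsc] -> 10 lines: kkp vlasf wxttd dvwa fsc brws nbb ifrf bila docnq
Hunk 6: at line 3 remove [fsc,brws,nbb] add [mjh] -> 8 lines: kkp vlasf wxttd dvwa mjh ifrf bila docnq
Hunk 7: at line 1 remove [wxttd,dvwa,mjh] add [dvz] -> 6 lines: kkp vlasf dvz ifrf bila docnq
Final line count: 6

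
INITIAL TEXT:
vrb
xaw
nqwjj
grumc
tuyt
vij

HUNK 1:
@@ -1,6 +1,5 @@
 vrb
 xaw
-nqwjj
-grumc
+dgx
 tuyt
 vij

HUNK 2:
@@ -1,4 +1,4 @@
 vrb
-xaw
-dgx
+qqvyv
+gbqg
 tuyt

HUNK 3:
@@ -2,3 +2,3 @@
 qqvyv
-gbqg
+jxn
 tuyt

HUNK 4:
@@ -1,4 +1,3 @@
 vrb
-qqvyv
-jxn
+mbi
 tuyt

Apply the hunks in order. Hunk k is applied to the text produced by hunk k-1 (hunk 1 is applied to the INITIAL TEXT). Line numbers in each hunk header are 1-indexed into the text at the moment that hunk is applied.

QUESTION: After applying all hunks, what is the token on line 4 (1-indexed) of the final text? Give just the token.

Hunk 1: at line 1 remove [nqwjj,grumc] add [dgx] -> 5 lines: vrb xaw dgx tuyt vij
Hunk 2: at line 1 remove [xaw,dgx] add [qqvyv,gbqg] -> 5 lines: vrb qqvyv gbqg tuyt vij
Hunk 3: at line 2 remove [gbqg] add [jxn] -> 5 lines: vrb qqvyv jxn tuyt vij
Hunk 4: at line 1 remove [qqvyv,jxn] add [mbi] -> 4 lines: vrb mbi tuyt vij
Final line 4: vij

Answer: vij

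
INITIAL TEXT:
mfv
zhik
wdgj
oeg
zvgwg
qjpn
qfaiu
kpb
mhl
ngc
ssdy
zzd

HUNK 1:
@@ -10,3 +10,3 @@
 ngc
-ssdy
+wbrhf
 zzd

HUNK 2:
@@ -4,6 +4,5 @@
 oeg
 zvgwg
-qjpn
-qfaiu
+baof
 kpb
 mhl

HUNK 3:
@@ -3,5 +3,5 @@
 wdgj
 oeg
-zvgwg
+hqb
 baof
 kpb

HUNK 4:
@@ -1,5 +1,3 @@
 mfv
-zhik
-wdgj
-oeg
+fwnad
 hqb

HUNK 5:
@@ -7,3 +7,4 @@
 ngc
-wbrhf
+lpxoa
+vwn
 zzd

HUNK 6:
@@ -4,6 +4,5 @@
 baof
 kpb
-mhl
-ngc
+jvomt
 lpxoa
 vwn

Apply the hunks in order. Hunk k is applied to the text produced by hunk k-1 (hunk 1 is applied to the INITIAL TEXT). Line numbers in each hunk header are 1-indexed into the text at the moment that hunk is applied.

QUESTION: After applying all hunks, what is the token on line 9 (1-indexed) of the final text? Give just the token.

Hunk 1: at line 10 remove [ssdy] add [wbrhf] -> 12 lines: mfv zhik wdgj oeg zvgwg qjpn qfaiu kpb mhl ngc wbrhf zzd
Hunk 2: at line 4 remove [qjpn,qfaiu] add [baof] -> 11 lines: mfv zhik wdgj oeg zvgwg baof kpb mhl ngc wbrhf zzd
Hunk 3: at line 3 remove [zvgwg] add [hqb] -> 11 lines: mfv zhik wdgj oeg hqb baof kpb mhl ngc wbrhf zzd
Hunk 4: at line 1 remove [zhik,wdgj,oeg] add [fwnad] -> 9 lines: mfv fwnad hqb baof kpb mhl ngc wbrhf zzd
Hunk 5: at line 7 remove [wbrhf] add [lpxoa,vwn] -> 10 lines: mfv fwnad hqb baof kpb mhl ngc lpxoa vwn zzd
Hunk 6: at line 4 remove [mhl,ngc] add [jvomt] -> 9 lines: mfv fwnad hqb baof kpb jvomt lpxoa vwn zzd
Final line 9: zzd

Answer: zzd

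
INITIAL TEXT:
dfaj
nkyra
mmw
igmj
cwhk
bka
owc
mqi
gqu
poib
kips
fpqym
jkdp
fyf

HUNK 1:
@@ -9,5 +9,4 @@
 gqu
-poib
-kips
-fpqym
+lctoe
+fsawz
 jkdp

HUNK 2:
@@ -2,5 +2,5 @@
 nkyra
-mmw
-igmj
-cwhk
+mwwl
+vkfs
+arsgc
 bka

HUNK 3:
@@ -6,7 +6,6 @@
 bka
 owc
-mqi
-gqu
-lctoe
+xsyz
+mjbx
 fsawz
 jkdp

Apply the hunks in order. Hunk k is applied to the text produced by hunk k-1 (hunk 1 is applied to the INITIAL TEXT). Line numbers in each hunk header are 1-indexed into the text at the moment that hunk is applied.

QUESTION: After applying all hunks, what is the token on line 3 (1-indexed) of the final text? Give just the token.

Answer: mwwl

Derivation:
Hunk 1: at line 9 remove [poib,kips,fpqym] add [lctoe,fsawz] -> 13 lines: dfaj nkyra mmw igmj cwhk bka owc mqi gqu lctoe fsawz jkdp fyf
Hunk 2: at line 2 remove [mmw,igmj,cwhk] add [mwwl,vkfs,arsgc] -> 13 lines: dfaj nkyra mwwl vkfs arsgc bka owc mqi gqu lctoe fsawz jkdp fyf
Hunk 3: at line 6 remove [mqi,gqu,lctoe] add [xsyz,mjbx] -> 12 lines: dfaj nkyra mwwl vkfs arsgc bka owc xsyz mjbx fsawz jkdp fyf
Final line 3: mwwl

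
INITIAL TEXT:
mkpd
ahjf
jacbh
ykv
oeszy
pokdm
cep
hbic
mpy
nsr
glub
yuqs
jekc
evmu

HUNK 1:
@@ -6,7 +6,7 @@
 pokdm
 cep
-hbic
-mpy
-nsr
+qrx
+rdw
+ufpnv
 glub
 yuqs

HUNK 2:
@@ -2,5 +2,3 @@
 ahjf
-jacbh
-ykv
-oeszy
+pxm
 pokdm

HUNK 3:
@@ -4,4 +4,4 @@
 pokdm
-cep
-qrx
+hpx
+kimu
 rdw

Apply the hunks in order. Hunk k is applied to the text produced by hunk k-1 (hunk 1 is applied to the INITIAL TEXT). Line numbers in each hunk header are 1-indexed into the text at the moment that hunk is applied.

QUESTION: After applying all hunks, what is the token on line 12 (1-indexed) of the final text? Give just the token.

Answer: evmu

Derivation:
Hunk 1: at line 6 remove [hbic,mpy,nsr] add [qrx,rdw,ufpnv] -> 14 lines: mkpd ahjf jacbh ykv oeszy pokdm cep qrx rdw ufpnv glub yuqs jekc evmu
Hunk 2: at line 2 remove [jacbh,ykv,oeszy] add [pxm] -> 12 lines: mkpd ahjf pxm pokdm cep qrx rdw ufpnv glub yuqs jekc evmu
Hunk 3: at line 4 remove [cep,qrx] add [hpx,kimu] -> 12 lines: mkpd ahjf pxm pokdm hpx kimu rdw ufpnv glub yuqs jekc evmu
Final line 12: evmu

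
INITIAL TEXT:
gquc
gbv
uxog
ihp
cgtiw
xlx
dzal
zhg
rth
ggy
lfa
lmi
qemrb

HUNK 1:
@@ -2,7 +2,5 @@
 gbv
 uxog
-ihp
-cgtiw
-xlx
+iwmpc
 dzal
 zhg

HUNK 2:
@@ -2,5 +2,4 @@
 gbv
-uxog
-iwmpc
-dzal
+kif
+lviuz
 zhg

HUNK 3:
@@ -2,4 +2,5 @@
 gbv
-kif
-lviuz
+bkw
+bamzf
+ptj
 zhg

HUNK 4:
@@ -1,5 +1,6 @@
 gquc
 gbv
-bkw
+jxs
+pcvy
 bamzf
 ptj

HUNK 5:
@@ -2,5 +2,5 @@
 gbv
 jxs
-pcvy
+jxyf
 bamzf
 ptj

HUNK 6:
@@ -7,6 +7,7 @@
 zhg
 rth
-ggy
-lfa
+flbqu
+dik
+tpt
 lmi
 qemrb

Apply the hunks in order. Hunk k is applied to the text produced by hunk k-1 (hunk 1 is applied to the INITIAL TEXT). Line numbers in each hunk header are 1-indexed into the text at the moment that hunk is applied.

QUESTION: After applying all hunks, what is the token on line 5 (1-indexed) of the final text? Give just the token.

Hunk 1: at line 2 remove [ihp,cgtiw,xlx] add [iwmpc] -> 11 lines: gquc gbv uxog iwmpc dzal zhg rth ggy lfa lmi qemrb
Hunk 2: at line 2 remove [uxog,iwmpc,dzal] add [kif,lviuz] -> 10 lines: gquc gbv kif lviuz zhg rth ggy lfa lmi qemrb
Hunk 3: at line 2 remove [kif,lviuz] add [bkw,bamzf,ptj] -> 11 lines: gquc gbv bkw bamzf ptj zhg rth ggy lfa lmi qemrb
Hunk 4: at line 1 remove [bkw] add [jxs,pcvy] -> 12 lines: gquc gbv jxs pcvy bamzf ptj zhg rth ggy lfa lmi qemrb
Hunk 5: at line 2 remove [pcvy] add [jxyf] -> 12 lines: gquc gbv jxs jxyf bamzf ptj zhg rth ggy lfa lmi qemrb
Hunk 6: at line 7 remove [ggy,lfa] add [flbqu,dik,tpt] -> 13 lines: gquc gbv jxs jxyf bamzf ptj zhg rth flbqu dik tpt lmi qemrb
Final line 5: bamzf

Answer: bamzf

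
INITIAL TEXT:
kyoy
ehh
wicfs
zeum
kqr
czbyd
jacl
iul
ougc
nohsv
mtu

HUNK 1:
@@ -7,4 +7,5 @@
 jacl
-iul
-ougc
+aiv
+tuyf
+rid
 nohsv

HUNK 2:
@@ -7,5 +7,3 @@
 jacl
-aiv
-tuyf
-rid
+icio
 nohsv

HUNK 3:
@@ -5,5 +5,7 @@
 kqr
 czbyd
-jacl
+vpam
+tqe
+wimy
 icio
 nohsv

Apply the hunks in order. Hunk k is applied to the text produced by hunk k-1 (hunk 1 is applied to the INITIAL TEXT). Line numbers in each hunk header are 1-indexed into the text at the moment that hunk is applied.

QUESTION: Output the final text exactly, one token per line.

Answer: kyoy
ehh
wicfs
zeum
kqr
czbyd
vpam
tqe
wimy
icio
nohsv
mtu

Derivation:
Hunk 1: at line 7 remove [iul,ougc] add [aiv,tuyf,rid] -> 12 lines: kyoy ehh wicfs zeum kqr czbyd jacl aiv tuyf rid nohsv mtu
Hunk 2: at line 7 remove [aiv,tuyf,rid] add [icio] -> 10 lines: kyoy ehh wicfs zeum kqr czbyd jacl icio nohsv mtu
Hunk 3: at line 5 remove [jacl] add [vpam,tqe,wimy] -> 12 lines: kyoy ehh wicfs zeum kqr czbyd vpam tqe wimy icio nohsv mtu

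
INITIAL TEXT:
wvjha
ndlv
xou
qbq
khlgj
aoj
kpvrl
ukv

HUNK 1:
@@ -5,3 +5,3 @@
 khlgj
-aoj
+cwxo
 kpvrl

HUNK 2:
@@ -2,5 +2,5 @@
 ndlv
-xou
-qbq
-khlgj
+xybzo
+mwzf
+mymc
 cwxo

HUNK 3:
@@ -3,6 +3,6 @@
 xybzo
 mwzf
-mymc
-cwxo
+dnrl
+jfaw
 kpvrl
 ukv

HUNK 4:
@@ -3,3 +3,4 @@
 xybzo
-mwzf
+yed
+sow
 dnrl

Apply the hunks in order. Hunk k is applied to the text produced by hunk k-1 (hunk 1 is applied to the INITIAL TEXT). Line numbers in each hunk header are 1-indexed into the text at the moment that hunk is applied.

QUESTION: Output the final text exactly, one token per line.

Hunk 1: at line 5 remove [aoj] add [cwxo] -> 8 lines: wvjha ndlv xou qbq khlgj cwxo kpvrl ukv
Hunk 2: at line 2 remove [xou,qbq,khlgj] add [xybzo,mwzf,mymc] -> 8 lines: wvjha ndlv xybzo mwzf mymc cwxo kpvrl ukv
Hunk 3: at line 3 remove [mymc,cwxo] add [dnrl,jfaw] -> 8 lines: wvjha ndlv xybzo mwzf dnrl jfaw kpvrl ukv
Hunk 4: at line 3 remove [mwzf] add [yed,sow] -> 9 lines: wvjha ndlv xybzo yed sow dnrl jfaw kpvrl ukv

Answer: wvjha
ndlv
xybzo
yed
sow
dnrl
jfaw
kpvrl
ukv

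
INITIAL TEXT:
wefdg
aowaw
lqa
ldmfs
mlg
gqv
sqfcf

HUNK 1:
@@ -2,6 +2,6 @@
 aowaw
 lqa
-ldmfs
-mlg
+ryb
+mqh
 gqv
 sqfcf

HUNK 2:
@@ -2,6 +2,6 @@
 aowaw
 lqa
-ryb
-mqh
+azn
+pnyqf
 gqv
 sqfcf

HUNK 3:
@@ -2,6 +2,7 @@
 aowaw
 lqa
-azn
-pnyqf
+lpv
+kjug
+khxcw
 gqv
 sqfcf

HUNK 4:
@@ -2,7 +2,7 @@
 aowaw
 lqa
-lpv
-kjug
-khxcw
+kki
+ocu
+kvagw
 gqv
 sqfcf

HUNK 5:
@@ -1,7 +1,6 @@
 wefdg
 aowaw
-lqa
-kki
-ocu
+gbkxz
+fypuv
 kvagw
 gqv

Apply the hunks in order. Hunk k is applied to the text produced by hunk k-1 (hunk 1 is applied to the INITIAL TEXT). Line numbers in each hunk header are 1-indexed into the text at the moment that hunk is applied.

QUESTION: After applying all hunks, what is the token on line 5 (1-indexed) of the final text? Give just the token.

Answer: kvagw

Derivation:
Hunk 1: at line 2 remove [ldmfs,mlg] add [ryb,mqh] -> 7 lines: wefdg aowaw lqa ryb mqh gqv sqfcf
Hunk 2: at line 2 remove [ryb,mqh] add [azn,pnyqf] -> 7 lines: wefdg aowaw lqa azn pnyqf gqv sqfcf
Hunk 3: at line 2 remove [azn,pnyqf] add [lpv,kjug,khxcw] -> 8 lines: wefdg aowaw lqa lpv kjug khxcw gqv sqfcf
Hunk 4: at line 2 remove [lpv,kjug,khxcw] add [kki,ocu,kvagw] -> 8 lines: wefdg aowaw lqa kki ocu kvagw gqv sqfcf
Hunk 5: at line 1 remove [lqa,kki,ocu] add [gbkxz,fypuv] -> 7 lines: wefdg aowaw gbkxz fypuv kvagw gqv sqfcf
Final line 5: kvagw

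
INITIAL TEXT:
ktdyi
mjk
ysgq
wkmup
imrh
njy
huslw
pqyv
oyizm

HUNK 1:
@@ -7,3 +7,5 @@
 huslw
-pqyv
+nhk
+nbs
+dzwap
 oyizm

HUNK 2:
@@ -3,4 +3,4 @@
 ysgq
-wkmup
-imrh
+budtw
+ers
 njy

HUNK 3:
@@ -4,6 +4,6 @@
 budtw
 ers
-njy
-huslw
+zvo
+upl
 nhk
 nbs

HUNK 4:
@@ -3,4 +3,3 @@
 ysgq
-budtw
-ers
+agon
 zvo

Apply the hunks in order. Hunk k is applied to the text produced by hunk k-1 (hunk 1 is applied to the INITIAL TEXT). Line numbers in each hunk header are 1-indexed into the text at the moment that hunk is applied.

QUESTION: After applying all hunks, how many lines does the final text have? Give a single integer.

Hunk 1: at line 7 remove [pqyv] add [nhk,nbs,dzwap] -> 11 lines: ktdyi mjk ysgq wkmup imrh njy huslw nhk nbs dzwap oyizm
Hunk 2: at line 3 remove [wkmup,imrh] add [budtw,ers] -> 11 lines: ktdyi mjk ysgq budtw ers njy huslw nhk nbs dzwap oyizm
Hunk 3: at line 4 remove [njy,huslw] add [zvo,upl] -> 11 lines: ktdyi mjk ysgq budtw ers zvo upl nhk nbs dzwap oyizm
Hunk 4: at line 3 remove [budtw,ers] add [agon] -> 10 lines: ktdyi mjk ysgq agon zvo upl nhk nbs dzwap oyizm
Final line count: 10

Answer: 10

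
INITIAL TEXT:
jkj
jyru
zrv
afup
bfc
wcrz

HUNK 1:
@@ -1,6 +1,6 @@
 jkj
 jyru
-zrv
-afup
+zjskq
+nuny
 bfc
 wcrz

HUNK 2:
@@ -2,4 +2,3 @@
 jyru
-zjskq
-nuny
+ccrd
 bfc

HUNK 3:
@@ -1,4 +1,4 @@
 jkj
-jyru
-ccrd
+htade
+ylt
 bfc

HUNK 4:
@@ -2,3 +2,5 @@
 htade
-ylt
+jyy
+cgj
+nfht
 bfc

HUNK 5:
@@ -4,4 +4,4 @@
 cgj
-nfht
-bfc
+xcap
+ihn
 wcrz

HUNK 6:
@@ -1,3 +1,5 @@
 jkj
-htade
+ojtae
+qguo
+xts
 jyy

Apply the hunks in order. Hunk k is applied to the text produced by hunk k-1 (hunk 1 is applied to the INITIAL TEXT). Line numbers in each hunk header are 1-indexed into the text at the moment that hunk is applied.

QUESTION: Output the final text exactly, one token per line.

Hunk 1: at line 1 remove [zrv,afup] add [zjskq,nuny] -> 6 lines: jkj jyru zjskq nuny bfc wcrz
Hunk 2: at line 2 remove [zjskq,nuny] add [ccrd] -> 5 lines: jkj jyru ccrd bfc wcrz
Hunk 3: at line 1 remove [jyru,ccrd] add [htade,ylt] -> 5 lines: jkj htade ylt bfc wcrz
Hunk 4: at line 2 remove [ylt] add [jyy,cgj,nfht] -> 7 lines: jkj htade jyy cgj nfht bfc wcrz
Hunk 5: at line 4 remove [nfht,bfc] add [xcap,ihn] -> 7 lines: jkj htade jyy cgj xcap ihn wcrz
Hunk 6: at line 1 remove [htade] add [ojtae,qguo,xts] -> 9 lines: jkj ojtae qguo xts jyy cgj xcap ihn wcrz

Answer: jkj
ojtae
qguo
xts
jyy
cgj
xcap
ihn
wcrz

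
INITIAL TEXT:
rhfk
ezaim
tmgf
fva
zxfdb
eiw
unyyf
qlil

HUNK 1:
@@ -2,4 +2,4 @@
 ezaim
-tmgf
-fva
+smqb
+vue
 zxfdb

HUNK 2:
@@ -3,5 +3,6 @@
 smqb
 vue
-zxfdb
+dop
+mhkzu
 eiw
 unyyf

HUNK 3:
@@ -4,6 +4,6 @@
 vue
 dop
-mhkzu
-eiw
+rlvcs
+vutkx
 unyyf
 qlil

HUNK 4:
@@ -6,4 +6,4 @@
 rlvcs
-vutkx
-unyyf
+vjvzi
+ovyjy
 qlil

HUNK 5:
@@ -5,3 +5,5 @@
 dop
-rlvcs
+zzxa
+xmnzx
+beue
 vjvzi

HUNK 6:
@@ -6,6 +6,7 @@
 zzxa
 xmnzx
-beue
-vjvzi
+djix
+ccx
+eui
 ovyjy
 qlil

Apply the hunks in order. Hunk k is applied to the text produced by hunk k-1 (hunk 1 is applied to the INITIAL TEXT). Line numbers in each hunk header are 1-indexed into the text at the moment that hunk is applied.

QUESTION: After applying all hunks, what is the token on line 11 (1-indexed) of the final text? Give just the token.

Answer: ovyjy

Derivation:
Hunk 1: at line 2 remove [tmgf,fva] add [smqb,vue] -> 8 lines: rhfk ezaim smqb vue zxfdb eiw unyyf qlil
Hunk 2: at line 3 remove [zxfdb] add [dop,mhkzu] -> 9 lines: rhfk ezaim smqb vue dop mhkzu eiw unyyf qlil
Hunk 3: at line 4 remove [mhkzu,eiw] add [rlvcs,vutkx] -> 9 lines: rhfk ezaim smqb vue dop rlvcs vutkx unyyf qlil
Hunk 4: at line 6 remove [vutkx,unyyf] add [vjvzi,ovyjy] -> 9 lines: rhfk ezaim smqb vue dop rlvcs vjvzi ovyjy qlil
Hunk 5: at line 5 remove [rlvcs] add [zzxa,xmnzx,beue] -> 11 lines: rhfk ezaim smqb vue dop zzxa xmnzx beue vjvzi ovyjy qlil
Hunk 6: at line 6 remove [beue,vjvzi] add [djix,ccx,eui] -> 12 lines: rhfk ezaim smqb vue dop zzxa xmnzx djix ccx eui ovyjy qlil
Final line 11: ovyjy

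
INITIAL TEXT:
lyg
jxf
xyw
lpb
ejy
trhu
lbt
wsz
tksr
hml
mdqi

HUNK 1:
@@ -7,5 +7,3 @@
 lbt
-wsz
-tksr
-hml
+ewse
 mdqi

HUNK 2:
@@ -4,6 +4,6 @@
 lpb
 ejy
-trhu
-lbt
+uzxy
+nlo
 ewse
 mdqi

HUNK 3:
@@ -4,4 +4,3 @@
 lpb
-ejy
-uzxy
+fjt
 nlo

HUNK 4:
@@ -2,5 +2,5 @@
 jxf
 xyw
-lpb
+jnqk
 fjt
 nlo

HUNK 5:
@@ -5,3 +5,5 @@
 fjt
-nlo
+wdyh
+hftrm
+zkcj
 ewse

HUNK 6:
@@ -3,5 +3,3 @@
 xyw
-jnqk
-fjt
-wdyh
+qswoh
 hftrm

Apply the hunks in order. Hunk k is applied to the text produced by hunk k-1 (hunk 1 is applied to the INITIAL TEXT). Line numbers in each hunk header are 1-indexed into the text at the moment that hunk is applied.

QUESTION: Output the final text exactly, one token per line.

Answer: lyg
jxf
xyw
qswoh
hftrm
zkcj
ewse
mdqi

Derivation:
Hunk 1: at line 7 remove [wsz,tksr,hml] add [ewse] -> 9 lines: lyg jxf xyw lpb ejy trhu lbt ewse mdqi
Hunk 2: at line 4 remove [trhu,lbt] add [uzxy,nlo] -> 9 lines: lyg jxf xyw lpb ejy uzxy nlo ewse mdqi
Hunk 3: at line 4 remove [ejy,uzxy] add [fjt] -> 8 lines: lyg jxf xyw lpb fjt nlo ewse mdqi
Hunk 4: at line 2 remove [lpb] add [jnqk] -> 8 lines: lyg jxf xyw jnqk fjt nlo ewse mdqi
Hunk 5: at line 5 remove [nlo] add [wdyh,hftrm,zkcj] -> 10 lines: lyg jxf xyw jnqk fjt wdyh hftrm zkcj ewse mdqi
Hunk 6: at line 3 remove [jnqk,fjt,wdyh] add [qswoh] -> 8 lines: lyg jxf xyw qswoh hftrm zkcj ewse mdqi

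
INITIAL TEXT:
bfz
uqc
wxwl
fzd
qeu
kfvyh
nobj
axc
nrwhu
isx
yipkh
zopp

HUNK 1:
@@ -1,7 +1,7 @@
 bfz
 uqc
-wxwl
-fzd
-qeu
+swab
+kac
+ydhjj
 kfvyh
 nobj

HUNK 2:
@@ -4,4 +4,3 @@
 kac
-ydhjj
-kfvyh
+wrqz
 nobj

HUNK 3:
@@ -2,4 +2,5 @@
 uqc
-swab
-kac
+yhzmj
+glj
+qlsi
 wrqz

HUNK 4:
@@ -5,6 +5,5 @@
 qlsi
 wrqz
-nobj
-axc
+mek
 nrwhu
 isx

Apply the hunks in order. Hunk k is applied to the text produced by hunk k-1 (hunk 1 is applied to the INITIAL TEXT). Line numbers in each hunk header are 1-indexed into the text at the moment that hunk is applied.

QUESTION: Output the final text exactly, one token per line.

Hunk 1: at line 1 remove [wxwl,fzd,qeu] add [swab,kac,ydhjj] -> 12 lines: bfz uqc swab kac ydhjj kfvyh nobj axc nrwhu isx yipkh zopp
Hunk 2: at line 4 remove [ydhjj,kfvyh] add [wrqz] -> 11 lines: bfz uqc swab kac wrqz nobj axc nrwhu isx yipkh zopp
Hunk 3: at line 2 remove [swab,kac] add [yhzmj,glj,qlsi] -> 12 lines: bfz uqc yhzmj glj qlsi wrqz nobj axc nrwhu isx yipkh zopp
Hunk 4: at line 5 remove [nobj,axc] add [mek] -> 11 lines: bfz uqc yhzmj glj qlsi wrqz mek nrwhu isx yipkh zopp

Answer: bfz
uqc
yhzmj
glj
qlsi
wrqz
mek
nrwhu
isx
yipkh
zopp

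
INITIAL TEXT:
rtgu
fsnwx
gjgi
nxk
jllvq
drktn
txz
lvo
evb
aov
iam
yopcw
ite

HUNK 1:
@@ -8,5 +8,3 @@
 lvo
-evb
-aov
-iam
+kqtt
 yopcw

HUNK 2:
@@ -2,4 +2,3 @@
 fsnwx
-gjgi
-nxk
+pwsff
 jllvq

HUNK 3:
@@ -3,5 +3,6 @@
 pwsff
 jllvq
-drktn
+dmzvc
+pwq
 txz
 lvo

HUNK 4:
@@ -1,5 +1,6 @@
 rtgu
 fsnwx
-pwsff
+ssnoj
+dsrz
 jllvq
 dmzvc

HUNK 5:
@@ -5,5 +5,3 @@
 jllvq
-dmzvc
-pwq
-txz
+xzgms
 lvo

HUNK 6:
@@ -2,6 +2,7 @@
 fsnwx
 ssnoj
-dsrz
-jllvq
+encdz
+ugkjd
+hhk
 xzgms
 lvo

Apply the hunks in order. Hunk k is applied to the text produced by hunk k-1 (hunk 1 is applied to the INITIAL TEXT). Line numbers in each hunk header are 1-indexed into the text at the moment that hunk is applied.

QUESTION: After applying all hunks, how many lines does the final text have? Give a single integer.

Hunk 1: at line 8 remove [evb,aov,iam] add [kqtt] -> 11 lines: rtgu fsnwx gjgi nxk jllvq drktn txz lvo kqtt yopcw ite
Hunk 2: at line 2 remove [gjgi,nxk] add [pwsff] -> 10 lines: rtgu fsnwx pwsff jllvq drktn txz lvo kqtt yopcw ite
Hunk 3: at line 3 remove [drktn] add [dmzvc,pwq] -> 11 lines: rtgu fsnwx pwsff jllvq dmzvc pwq txz lvo kqtt yopcw ite
Hunk 4: at line 1 remove [pwsff] add [ssnoj,dsrz] -> 12 lines: rtgu fsnwx ssnoj dsrz jllvq dmzvc pwq txz lvo kqtt yopcw ite
Hunk 5: at line 5 remove [dmzvc,pwq,txz] add [xzgms] -> 10 lines: rtgu fsnwx ssnoj dsrz jllvq xzgms lvo kqtt yopcw ite
Hunk 6: at line 2 remove [dsrz,jllvq] add [encdz,ugkjd,hhk] -> 11 lines: rtgu fsnwx ssnoj encdz ugkjd hhk xzgms lvo kqtt yopcw ite
Final line count: 11

Answer: 11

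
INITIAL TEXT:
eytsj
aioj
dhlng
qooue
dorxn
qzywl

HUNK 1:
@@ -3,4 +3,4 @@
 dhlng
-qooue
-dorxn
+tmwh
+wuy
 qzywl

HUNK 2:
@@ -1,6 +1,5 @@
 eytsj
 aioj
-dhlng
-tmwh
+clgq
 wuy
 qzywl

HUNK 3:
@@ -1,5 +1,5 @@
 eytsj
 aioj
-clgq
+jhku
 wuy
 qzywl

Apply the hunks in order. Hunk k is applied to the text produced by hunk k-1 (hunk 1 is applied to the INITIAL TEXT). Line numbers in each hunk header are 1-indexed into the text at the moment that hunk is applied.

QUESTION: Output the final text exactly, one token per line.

Hunk 1: at line 3 remove [qooue,dorxn] add [tmwh,wuy] -> 6 lines: eytsj aioj dhlng tmwh wuy qzywl
Hunk 2: at line 1 remove [dhlng,tmwh] add [clgq] -> 5 lines: eytsj aioj clgq wuy qzywl
Hunk 3: at line 1 remove [clgq] add [jhku] -> 5 lines: eytsj aioj jhku wuy qzywl

Answer: eytsj
aioj
jhku
wuy
qzywl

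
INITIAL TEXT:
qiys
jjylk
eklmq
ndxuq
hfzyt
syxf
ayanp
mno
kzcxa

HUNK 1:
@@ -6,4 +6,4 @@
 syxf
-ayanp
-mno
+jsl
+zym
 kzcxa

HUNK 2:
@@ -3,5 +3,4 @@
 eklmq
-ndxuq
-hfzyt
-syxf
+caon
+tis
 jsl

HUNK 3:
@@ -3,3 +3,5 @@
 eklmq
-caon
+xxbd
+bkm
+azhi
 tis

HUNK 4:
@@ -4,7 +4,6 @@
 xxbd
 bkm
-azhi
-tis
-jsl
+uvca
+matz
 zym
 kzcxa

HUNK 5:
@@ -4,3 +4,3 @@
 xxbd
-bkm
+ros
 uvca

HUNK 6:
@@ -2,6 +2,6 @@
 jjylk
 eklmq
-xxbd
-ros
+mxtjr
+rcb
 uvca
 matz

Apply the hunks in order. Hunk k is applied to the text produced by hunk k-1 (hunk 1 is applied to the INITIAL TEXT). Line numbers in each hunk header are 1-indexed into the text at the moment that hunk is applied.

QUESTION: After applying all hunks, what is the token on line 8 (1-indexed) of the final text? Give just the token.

Answer: zym

Derivation:
Hunk 1: at line 6 remove [ayanp,mno] add [jsl,zym] -> 9 lines: qiys jjylk eklmq ndxuq hfzyt syxf jsl zym kzcxa
Hunk 2: at line 3 remove [ndxuq,hfzyt,syxf] add [caon,tis] -> 8 lines: qiys jjylk eklmq caon tis jsl zym kzcxa
Hunk 3: at line 3 remove [caon] add [xxbd,bkm,azhi] -> 10 lines: qiys jjylk eklmq xxbd bkm azhi tis jsl zym kzcxa
Hunk 4: at line 4 remove [azhi,tis,jsl] add [uvca,matz] -> 9 lines: qiys jjylk eklmq xxbd bkm uvca matz zym kzcxa
Hunk 5: at line 4 remove [bkm] add [ros] -> 9 lines: qiys jjylk eklmq xxbd ros uvca matz zym kzcxa
Hunk 6: at line 2 remove [xxbd,ros] add [mxtjr,rcb] -> 9 lines: qiys jjylk eklmq mxtjr rcb uvca matz zym kzcxa
Final line 8: zym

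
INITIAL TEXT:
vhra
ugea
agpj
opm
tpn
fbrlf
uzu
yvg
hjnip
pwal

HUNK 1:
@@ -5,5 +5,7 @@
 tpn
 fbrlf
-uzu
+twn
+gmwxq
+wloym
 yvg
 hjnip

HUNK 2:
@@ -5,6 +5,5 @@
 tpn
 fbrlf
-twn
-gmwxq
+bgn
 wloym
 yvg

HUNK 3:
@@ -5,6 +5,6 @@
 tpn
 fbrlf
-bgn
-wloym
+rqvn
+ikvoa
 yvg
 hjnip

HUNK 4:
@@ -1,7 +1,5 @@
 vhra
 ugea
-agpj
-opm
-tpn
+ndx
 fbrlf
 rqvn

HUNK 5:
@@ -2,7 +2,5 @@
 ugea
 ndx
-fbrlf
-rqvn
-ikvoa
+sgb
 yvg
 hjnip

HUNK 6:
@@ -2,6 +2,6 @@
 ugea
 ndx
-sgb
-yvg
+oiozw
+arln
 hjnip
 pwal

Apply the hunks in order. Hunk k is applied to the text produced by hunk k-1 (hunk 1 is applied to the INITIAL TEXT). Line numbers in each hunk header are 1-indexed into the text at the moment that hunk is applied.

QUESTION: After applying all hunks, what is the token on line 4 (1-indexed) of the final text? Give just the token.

Hunk 1: at line 5 remove [uzu] add [twn,gmwxq,wloym] -> 12 lines: vhra ugea agpj opm tpn fbrlf twn gmwxq wloym yvg hjnip pwal
Hunk 2: at line 5 remove [twn,gmwxq] add [bgn] -> 11 lines: vhra ugea agpj opm tpn fbrlf bgn wloym yvg hjnip pwal
Hunk 3: at line 5 remove [bgn,wloym] add [rqvn,ikvoa] -> 11 lines: vhra ugea agpj opm tpn fbrlf rqvn ikvoa yvg hjnip pwal
Hunk 4: at line 1 remove [agpj,opm,tpn] add [ndx] -> 9 lines: vhra ugea ndx fbrlf rqvn ikvoa yvg hjnip pwal
Hunk 5: at line 2 remove [fbrlf,rqvn,ikvoa] add [sgb] -> 7 lines: vhra ugea ndx sgb yvg hjnip pwal
Hunk 6: at line 2 remove [sgb,yvg] add [oiozw,arln] -> 7 lines: vhra ugea ndx oiozw arln hjnip pwal
Final line 4: oiozw

Answer: oiozw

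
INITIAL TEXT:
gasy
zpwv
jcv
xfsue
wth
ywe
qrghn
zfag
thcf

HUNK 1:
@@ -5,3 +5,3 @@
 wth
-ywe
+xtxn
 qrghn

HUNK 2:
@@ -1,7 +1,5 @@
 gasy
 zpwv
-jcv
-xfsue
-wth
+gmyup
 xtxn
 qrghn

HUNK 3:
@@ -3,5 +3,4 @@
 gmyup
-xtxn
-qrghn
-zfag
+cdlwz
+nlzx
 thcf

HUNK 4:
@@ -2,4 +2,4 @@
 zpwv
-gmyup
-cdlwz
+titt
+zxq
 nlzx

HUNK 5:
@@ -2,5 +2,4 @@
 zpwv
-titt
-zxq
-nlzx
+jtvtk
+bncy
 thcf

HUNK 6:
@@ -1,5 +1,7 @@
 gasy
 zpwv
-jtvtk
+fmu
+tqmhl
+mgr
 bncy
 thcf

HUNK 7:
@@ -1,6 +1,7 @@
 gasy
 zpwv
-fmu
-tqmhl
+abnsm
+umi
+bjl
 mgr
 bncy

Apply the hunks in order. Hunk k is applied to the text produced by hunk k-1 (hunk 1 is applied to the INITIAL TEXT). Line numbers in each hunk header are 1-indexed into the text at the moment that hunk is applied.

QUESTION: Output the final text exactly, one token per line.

Answer: gasy
zpwv
abnsm
umi
bjl
mgr
bncy
thcf

Derivation:
Hunk 1: at line 5 remove [ywe] add [xtxn] -> 9 lines: gasy zpwv jcv xfsue wth xtxn qrghn zfag thcf
Hunk 2: at line 1 remove [jcv,xfsue,wth] add [gmyup] -> 7 lines: gasy zpwv gmyup xtxn qrghn zfag thcf
Hunk 3: at line 3 remove [xtxn,qrghn,zfag] add [cdlwz,nlzx] -> 6 lines: gasy zpwv gmyup cdlwz nlzx thcf
Hunk 4: at line 2 remove [gmyup,cdlwz] add [titt,zxq] -> 6 lines: gasy zpwv titt zxq nlzx thcf
Hunk 5: at line 2 remove [titt,zxq,nlzx] add [jtvtk,bncy] -> 5 lines: gasy zpwv jtvtk bncy thcf
Hunk 6: at line 1 remove [jtvtk] add [fmu,tqmhl,mgr] -> 7 lines: gasy zpwv fmu tqmhl mgr bncy thcf
Hunk 7: at line 1 remove [fmu,tqmhl] add [abnsm,umi,bjl] -> 8 lines: gasy zpwv abnsm umi bjl mgr bncy thcf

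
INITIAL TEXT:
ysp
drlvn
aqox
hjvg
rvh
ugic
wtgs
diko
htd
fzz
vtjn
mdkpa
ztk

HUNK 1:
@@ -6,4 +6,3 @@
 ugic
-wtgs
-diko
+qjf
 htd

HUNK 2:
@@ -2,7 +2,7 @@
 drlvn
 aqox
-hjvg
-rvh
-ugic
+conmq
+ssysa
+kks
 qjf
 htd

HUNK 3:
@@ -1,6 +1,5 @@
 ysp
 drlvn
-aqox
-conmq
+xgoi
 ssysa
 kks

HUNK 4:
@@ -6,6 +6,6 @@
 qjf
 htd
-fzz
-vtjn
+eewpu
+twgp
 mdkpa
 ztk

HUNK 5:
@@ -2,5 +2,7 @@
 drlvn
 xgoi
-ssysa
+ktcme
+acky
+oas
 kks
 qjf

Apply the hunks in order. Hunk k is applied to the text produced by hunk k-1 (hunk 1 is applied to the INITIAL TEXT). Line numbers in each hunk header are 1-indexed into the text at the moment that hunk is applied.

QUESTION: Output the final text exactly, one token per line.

Hunk 1: at line 6 remove [wtgs,diko] add [qjf] -> 12 lines: ysp drlvn aqox hjvg rvh ugic qjf htd fzz vtjn mdkpa ztk
Hunk 2: at line 2 remove [hjvg,rvh,ugic] add [conmq,ssysa,kks] -> 12 lines: ysp drlvn aqox conmq ssysa kks qjf htd fzz vtjn mdkpa ztk
Hunk 3: at line 1 remove [aqox,conmq] add [xgoi] -> 11 lines: ysp drlvn xgoi ssysa kks qjf htd fzz vtjn mdkpa ztk
Hunk 4: at line 6 remove [fzz,vtjn] add [eewpu,twgp] -> 11 lines: ysp drlvn xgoi ssysa kks qjf htd eewpu twgp mdkpa ztk
Hunk 5: at line 2 remove [ssysa] add [ktcme,acky,oas] -> 13 lines: ysp drlvn xgoi ktcme acky oas kks qjf htd eewpu twgp mdkpa ztk

Answer: ysp
drlvn
xgoi
ktcme
acky
oas
kks
qjf
htd
eewpu
twgp
mdkpa
ztk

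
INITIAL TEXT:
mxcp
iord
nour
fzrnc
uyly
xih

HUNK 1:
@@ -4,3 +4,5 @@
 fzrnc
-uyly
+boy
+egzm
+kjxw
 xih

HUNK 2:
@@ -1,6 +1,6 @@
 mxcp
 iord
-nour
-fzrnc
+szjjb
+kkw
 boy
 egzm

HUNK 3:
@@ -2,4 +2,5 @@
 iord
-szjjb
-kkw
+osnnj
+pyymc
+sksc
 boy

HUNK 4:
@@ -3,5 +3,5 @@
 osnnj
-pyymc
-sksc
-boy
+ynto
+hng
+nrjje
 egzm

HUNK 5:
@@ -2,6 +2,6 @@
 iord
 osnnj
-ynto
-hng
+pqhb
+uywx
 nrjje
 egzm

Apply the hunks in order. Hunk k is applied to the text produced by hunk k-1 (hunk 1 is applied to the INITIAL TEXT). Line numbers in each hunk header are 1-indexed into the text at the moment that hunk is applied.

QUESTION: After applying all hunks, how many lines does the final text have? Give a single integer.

Hunk 1: at line 4 remove [uyly] add [boy,egzm,kjxw] -> 8 lines: mxcp iord nour fzrnc boy egzm kjxw xih
Hunk 2: at line 1 remove [nour,fzrnc] add [szjjb,kkw] -> 8 lines: mxcp iord szjjb kkw boy egzm kjxw xih
Hunk 3: at line 2 remove [szjjb,kkw] add [osnnj,pyymc,sksc] -> 9 lines: mxcp iord osnnj pyymc sksc boy egzm kjxw xih
Hunk 4: at line 3 remove [pyymc,sksc,boy] add [ynto,hng,nrjje] -> 9 lines: mxcp iord osnnj ynto hng nrjje egzm kjxw xih
Hunk 5: at line 2 remove [ynto,hng] add [pqhb,uywx] -> 9 lines: mxcp iord osnnj pqhb uywx nrjje egzm kjxw xih
Final line count: 9

Answer: 9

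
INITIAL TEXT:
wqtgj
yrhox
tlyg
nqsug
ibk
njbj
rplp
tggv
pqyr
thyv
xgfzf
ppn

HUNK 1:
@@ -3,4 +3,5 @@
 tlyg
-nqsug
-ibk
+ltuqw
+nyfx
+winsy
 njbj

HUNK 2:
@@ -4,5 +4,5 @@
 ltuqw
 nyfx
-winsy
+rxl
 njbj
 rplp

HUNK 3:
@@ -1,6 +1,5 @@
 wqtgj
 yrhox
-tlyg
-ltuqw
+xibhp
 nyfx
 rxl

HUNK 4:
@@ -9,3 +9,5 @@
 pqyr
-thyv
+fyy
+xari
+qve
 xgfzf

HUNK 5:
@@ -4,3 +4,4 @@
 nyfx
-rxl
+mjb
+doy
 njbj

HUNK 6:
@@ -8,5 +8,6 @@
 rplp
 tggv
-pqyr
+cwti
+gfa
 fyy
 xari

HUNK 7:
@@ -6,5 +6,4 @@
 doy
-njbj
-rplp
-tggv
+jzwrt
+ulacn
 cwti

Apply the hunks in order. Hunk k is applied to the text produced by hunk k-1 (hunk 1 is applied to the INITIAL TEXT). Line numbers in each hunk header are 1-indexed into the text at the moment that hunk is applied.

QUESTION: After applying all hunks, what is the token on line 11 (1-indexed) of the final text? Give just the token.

Hunk 1: at line 3 remove [nqsug,ibk] add [ltuqw,nyfx,winsy] -> 13 lines: wqtgj yrhox tlyg ltuqw nyfx winsy njbj rplp tggv pqyr thyv xgfzf ppn
Hunk 2: at line 4 remove [winsy] add [rxl] -> 13 lines: wqtgj yrhox tlyg ltuqw nyfx rxl njbj rplp tggv pqyr thyv xgfzf ppn
Hunk 3: at line 1 remove [tlyg,ltuqw] add [xibhp] -> 12 lines: wqtgj yrhox xibhp nyfx rxl njbj rplp tggv pqyr thyv xgfzf ppn
Hunk 4: at line 9 remove [thyv] add [fyy,xari,qve] -> 14 lines: wqtgj yrhox xibhp nyfx rxl njbj rplp tggv pqyr fyy xari qve xgfzf ppn
Hunk 5: at line 4 remove [rxl] add [mjb,doy] -> 15 lines: wqtgj yrhox xibhp nyfx mjb doy njbj rplp tggv pqyr fyy xari qve xgfzf ppn
Hunk 6: at line 8 remove [pqyr] add [cwti,gfa] -> 16 lines: wqtgj yrhox xibhp nyfx mjb doy njbj rplp tggv cwti gfa fyy xari qve xgfzf ppn
Hunk 7: at line 6 remove [njbj,rplp,tggv] add [jzwrt,ulacn] -> 15 lines: wqtgj yrhox xibhp nyfx mjb doy jzwrt ulacn cwti gfa fyy xari qve xgfzf ppn
Final line 11: fyy

Answer: fyy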